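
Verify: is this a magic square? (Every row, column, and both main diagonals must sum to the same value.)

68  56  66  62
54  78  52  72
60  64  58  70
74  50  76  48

Row 1: 68 + 56 + 66 + 62 = 252.
Row 2: 54 + 78 + 52 + 72 = 256.
Row 3: 60 + 64 + 58 + 70 = 252.
Row 4: 74 + 50 + 76 + 48 = 248.
Column 1: 68 + 54 + 60 + 74 = 256.
Column 2: 56 + 78 + 64 + 50 = 248.
Column 3: 66 + 52 + 58 + 76 = 252.
Column 4: 62 + 72 + 70 + 48 = 252.
Main diagonal: 68 + 78 + 58 + 48 = 252.
Anti-diagonal: 62 + 52 + 64 + 74 = 252.

No — column 1 sums to 256 but anti-diagonal sums to 252.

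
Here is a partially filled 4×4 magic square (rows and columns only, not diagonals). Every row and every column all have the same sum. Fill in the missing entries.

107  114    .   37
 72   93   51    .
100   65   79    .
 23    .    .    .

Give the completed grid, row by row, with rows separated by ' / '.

Column 1 is already complete: 107 + 72 + 100 + 23 = 302, so that is the magic constant.
Using row 1: 107 + 114 + 37 + ? → (1,3) = 302 − 258 = 44.
From row 2, 302 − (72 + 93 + 51) gives (2,4) = 86.
Row 3 needs 302; the known cells sum to 244, so (3,4) = 58.
Using column 2: 114 + 93 + 65 + ? → (4,2) = 302 − 272 = 30.
Using column 3: 44 + 51 + 79 + ? → (4,3) = 302 − 174 = 128.
From column 4, 302 − (37 + 86 + 58) gives (4,4) = 121.

107 114 44 37 / 72 93 51 86 / 100 65 79 58 / 23 30 128 121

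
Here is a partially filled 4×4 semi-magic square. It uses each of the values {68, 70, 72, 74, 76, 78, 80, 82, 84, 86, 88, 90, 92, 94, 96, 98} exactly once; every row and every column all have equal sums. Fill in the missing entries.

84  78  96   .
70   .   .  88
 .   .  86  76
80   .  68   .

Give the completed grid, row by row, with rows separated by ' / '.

84 78 96 74 / 70 92 82 88 / 98 72 86 76 / 80 90 68 94

The 16 entries sum to 1328, so each line sums to 1328/4 = 332.
Row 1: 84 + 78 + 96 + ? = 332, so (1,4) = 74.
Using column 1: 84 + 70 + 80 + ? → (3,1) = 332 − 234 = 98.
Using column 3: 96 + 86 + 68 + ? → (2,3) = 332 − 250 = 82.
Column 4: 74 + 88 + 76 + ? = 332, so (4,4) = 94.
From row 2, 332 − (70 + 82 + 88) gives (2,2) = 92.
Row 3 needs 332; the known cells sum to 260, so (3,2) = 72.
From row 4, 332 − (80 + 68 + 94) gives (4,2) = 90.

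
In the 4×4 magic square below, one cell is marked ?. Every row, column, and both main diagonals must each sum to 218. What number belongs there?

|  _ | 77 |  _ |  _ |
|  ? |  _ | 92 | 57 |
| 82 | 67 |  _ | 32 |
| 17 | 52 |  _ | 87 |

47

Using row 3: 82 + 67 + 32 + ? → (3,3) = 218 − 181 = 37.
From row 4, 218 − (17 + 52 + 87) gives (4,3) = 62.
Column 2 needs 218; the known cells sum to 196, so (2,2) = 22.
Column 3 must total 218; the given cells sum to 191, so (1,3) = 27.
Column 4: 57 + 32 + 87 + ? = 218, so (1,4) = 42.
The remaining cell in main diagonal is (1,1) = 218 − 146 = 72.
Row 2 must total 218; the given cells sum to 171, so (2,1) = 47.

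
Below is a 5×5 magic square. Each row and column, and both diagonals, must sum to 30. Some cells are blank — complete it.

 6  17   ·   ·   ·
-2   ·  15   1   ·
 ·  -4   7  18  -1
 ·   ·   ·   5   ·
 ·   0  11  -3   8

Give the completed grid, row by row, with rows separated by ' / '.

Row 3 must total 30; the given cells sum to 20, so (3,1) = 10.
Row 5 needs 30; the known cells sum to 16, so (5,1) = 14.
Using column 1: 6 + (-2) + 10 + 14 + ? → (4,1) = 30 − 28 = 2.
Column 4 needs 30; the known cells sum to 21, so (1,4) = 9.
From main diagonal, 30 − (6 + 7 + 5 + 8) gives (2,2) = 4.
From row 2, 30 − (-2 + 4 + 15 + 1) gives (2,5) = 12.
From column 2, 30 − (17 + 4 + (-4) + 0) gives (4,2) = 13.
Using anti-diagonal: 1 + 7 + 13 + 14 + ? → (1,5) = 30 − 35 = -5.
Row 1 needs 30; the known cells sum to 27, so (1,3) = 3.
The remaining cell in column 3 is (4,3) = 30 − 36 = -6.
From column 5, 30 − (-5 + 12 + (-1) + 8) gives (4,5) = 16.

6 17 3 9 -5 / -2 4 15 1 12 / 10 -4 7 18 -1 / 2 13 -6 5 16 / 14 0 11 -3 8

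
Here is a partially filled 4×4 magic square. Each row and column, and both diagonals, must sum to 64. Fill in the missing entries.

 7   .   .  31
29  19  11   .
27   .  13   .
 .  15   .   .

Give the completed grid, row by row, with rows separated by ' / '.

Row 2 needs 64; the known cells sum to 59, so (2,4) = 5.
The remaining cell in column 1 is (4,1) = 64 − 63 = 1.
From main diagonal, 64 − (7 + 19 + 13) gives (4,4) = 25.
From anti-diagonal, 64 − (31 + 11 + 1) gives (3,2) = 21.
Row 3 needs 64; the known cells sum to 61, so (3,4) = 3.
Row 4 must total 64; the given cells sum to 41, so (4,3) = 23.
The remaining cell in column 2 is (1,2) = 64 − 55 = 9.
From column 3, 64 − (11 + 13 + 23) gives (1,3) = 17.

7 9 17 31 / 29 19 11 5 / 27 21 13 3 / 1 15 23 25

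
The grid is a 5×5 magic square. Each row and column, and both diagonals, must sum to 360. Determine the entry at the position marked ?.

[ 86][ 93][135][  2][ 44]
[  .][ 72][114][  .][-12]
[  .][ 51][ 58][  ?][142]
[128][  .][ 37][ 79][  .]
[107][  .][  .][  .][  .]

100

Column 3 needs 360; the known cells sum to 344, so (5,3) = 16.
From main diagonal, 360 − (86 + 72 + 58 + 79) gives (5,5) = 65.
Column 5 needs 360; the known cells sum to 239, so (4,5) = 121.
The remaining cell in row 4 is (4,2) = 360 − 365 = -5.
Column 2: 93 + 72 + 51 + (-5) + ? = 360, so (5,2) = 149.
Using anti-diagonal: 44 + 58 + (-5) + 107 + ? → (2,4) = 360 − 204 = 156.
Using row 2: 72 + 114 + 156 + (-12) + ? → (2,1) = 360 − 330 = 30.
Row 5 needs 360; the known cells sum to 337, so (5,4) = 23.
Using column 1: 86 + 30 + 128 + 107 + ? → (3,1) = 360 − 351 = 9.
Column 4 must total 360; the given cells sum to 260, so (3,4) = 100.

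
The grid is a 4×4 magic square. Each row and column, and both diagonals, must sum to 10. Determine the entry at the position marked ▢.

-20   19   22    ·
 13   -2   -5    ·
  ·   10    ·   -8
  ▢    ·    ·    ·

16

From row 1, 10 − (-20 + 19 + 22) gives (1,4) = -11.
From row 2, 10 − (13 + (-2) + (-5)) gives (2,4) = 4.
The remaining cell in column 2 is (4,2) = 10 − 27 = -17.
From column 4, 10 − (-11 + 4 + (-8)) gives (4,4) = 25.
Main diagonal must total 10; the given cells sum to 3, so (3,3) = 7.
Anti-diagonal needs 10; the known cells sum to -6, so (4,1) = 16.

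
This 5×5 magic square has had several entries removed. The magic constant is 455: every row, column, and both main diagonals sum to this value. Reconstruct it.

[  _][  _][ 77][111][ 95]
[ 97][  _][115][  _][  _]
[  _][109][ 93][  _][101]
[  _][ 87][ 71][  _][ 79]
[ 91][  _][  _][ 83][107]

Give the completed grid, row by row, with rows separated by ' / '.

69 103 77 111 95 / 97 81 115 89 73 / 85 109 93 67 101 / 113 87 71 105 79 / 91 75 99 83 107

Column 3 must total 455; the given cells sum to 356, so (5,3) = 99.
Column 5: 95 + 101 + 79 + 107 + ? = 455, so (2,5) = 73.
Anti-diagonal needs 455; the known cells sum to 366, so (2,4) = 89.
Row 2 must total 455; the given cells sum to 374, so (2,2) = 81.
Row 5 needs 455; the known cells sum to 380, so (5,2) = 75.
Column 2 needs 455; the known cells sum to 352, so (1,2) = 103.
Using row 1: 103 + 77 + 111 + 95 + ? → (1,1) = 455 − 386 = 69.
Using main diagonal: 69 + 81 + 93 + 107 + ? → (4,4) = 455 − 350 = 105.
Row 4: 87 + 71 + 105 + 79 + ? = 455, so (4,1) = 113.
Column 1 must total 455; the given cells sum to 370, so (3,1) = 85.
Column 4 needs 455; the known cells sum to 388, so (3,4) = 67.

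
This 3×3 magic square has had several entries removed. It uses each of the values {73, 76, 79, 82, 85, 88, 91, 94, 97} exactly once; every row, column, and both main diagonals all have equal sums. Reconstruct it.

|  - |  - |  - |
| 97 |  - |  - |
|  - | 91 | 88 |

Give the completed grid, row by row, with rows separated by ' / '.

82 79 94 / 97 85 73 / 76 91 88

The 9 entries sum to 765, so each line sums to 765/3 = 255.
The remaining cell in row 3 is (3,1) = 255 − 179 = 76.
Column 1 must total 255; the given cells sum to 173, so (1,1) = 82.
Main diagonal: 82 + 88 + ? = 255, so (2,2) = 85.
From anti-diagonal, 255 − (85 + 76) gives (1,3) = 94.
Row 1 needs 255; the known cells sum to 176, so (1,2) = 79.
Row 2 must total 255; the given cells sum to 182, so (2,3) = 73.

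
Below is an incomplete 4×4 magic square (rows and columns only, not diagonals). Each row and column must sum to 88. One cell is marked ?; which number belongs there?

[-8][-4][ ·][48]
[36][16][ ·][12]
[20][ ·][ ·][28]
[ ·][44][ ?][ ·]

4

Row 1: -8 + (-4) + 48 + ? = 88, so (1,3) = 52.
The remaining cell in row 2 is (2,3) = 88 − 64 = 24.
Column 1: -8 + 36 + 20 + ? = 88, so (4,1) = 40.
From column 2, 88 − (-4 + 16 + 44) gives (3,2) = 32.
The remaining cell in column 4 is (4,4) = 88 − 88 = 0.
Using row 3: 20 + 32 + 28 + ? → (3,3) = 88 − 80 = 8.
Row 4: 40 + 44 + 0 + ? = 88, so (4,3) = 4.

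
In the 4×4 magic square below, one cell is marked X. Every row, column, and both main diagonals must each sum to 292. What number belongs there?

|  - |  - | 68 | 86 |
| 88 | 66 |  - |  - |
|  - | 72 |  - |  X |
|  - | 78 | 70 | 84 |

58

Using row 4: 78 + 70 + 84 + ? → (4,1) = 292 − 232 = 60.
Column 2 must total 292; the given cells sum to 216, so (1,2) = 76.
Using anti-diagonal: 86 + 72 + 60 + ? → (2,3) = 292 − 218 = 74.
From row 1, 292 − (76 + 68 + 86) gives (1,1) = 62.
From row 2, 292 − (88 + 66 + 74) gives (2,4) = 64.
Using column 1: 62 + 88 + 60 + ? → (3,1) = 292 − 210 = 82.
From column 3, 292 − (68 + 74 + 70) gives (3,3) = 80.
Column 4 needs 292; the known cells sum to 234, so (3,4) = 58.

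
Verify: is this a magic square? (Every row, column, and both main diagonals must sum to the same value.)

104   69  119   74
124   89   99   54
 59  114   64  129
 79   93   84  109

No — anti-diagonal sums to 366 but column 2 sums to 365.

Row 1: 104 + 69 + 119 + 74 = 366.
Row 2: 124 + 89 + 99 + 54 = 366.
Row 3: 59 + 114 + 64 + 129 = 366.
Row 4: 79 + 93 + 84 + 109 = 365.
Column 1: 104 + 124 + 59 + 79 = 366.
Column 2: 69 + 89 + 114 + 93 = 365.
Column 3: 119 + 99 + 64 + 84 = 366.
Column 4: 74 + 54 + 129 + 109 = 366.
Main diagonal: 104 + 89 + 64 + 109 = 366.
Anti-diagonal: 74 + 99 + 114 + 79 = 366.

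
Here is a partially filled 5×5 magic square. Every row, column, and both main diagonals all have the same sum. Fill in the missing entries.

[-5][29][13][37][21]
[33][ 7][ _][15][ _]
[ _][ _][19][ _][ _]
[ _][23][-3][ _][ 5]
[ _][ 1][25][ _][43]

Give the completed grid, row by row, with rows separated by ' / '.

Row 1 is already complete: -5 + 29 + 13 + 37 + 21 = 95, so that is the magic constant.
From column 2, 95 − (29 + 7 + 23 + 1) gives (3,2) = 35.
The remaining cell in column 3 is (2,3) = 95 − 54 = 41.
Main diagonal needs 95; the known cells sum to 64, so (4,4) = 31.
Anti-diagonal: 21 + 15 + 19 + 23 + ? = 95, so (5,1) = 17.
Using row 2: 33 + 7 + 41 + 15 + ? → (2,5) = 95 − 96 = -1.
Using row 4: 23 + (-3) + 31 + 5 + ? → (4,1) = 95 − 56 = 39.
Row 5 must total 95; the given cells sum to 86, so (5,4) = 9.
The remaining cell in column 1 is (3,1) = 95 − 84 = 11.
Using column 4: 37 + 15 + 31 + 9 + ? → (3,4) = 95 − 92 = 3.
Column 5 must total 95; the given cells sum to 68, so (3,5) = 27.

-5 29 13 37 21 / 33 7 41 15 -1 / 11 35 19 3 27 / 39 23 -3 31 5 / 17 1 25 9 43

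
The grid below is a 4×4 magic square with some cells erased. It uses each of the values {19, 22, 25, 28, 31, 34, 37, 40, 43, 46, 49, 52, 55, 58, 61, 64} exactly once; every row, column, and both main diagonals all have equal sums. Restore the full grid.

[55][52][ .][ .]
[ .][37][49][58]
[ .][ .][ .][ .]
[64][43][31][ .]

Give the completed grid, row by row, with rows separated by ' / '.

55 52 40 19 / 22 37 49 58 / 25 34 46 61 / 64 43 31 28

The 16 entries sum to 664, so each line sums to 664/4 = 166.
Using row 2: 37 + 49 + 58 + ? → (2,1) = 166 − 144 = 22.
The remaining cell in row 4 is (4,4) = 166 − 138 = 28.
From column 1, 166 − (55 + 22 + 64) gives (3,1) = 25.
The remaining cell in column 2 is (3,2) = 166 − 132 = 34.
Main diagonal needs 166; the known cells sum to 120, so (3,3) = 46.
Anti-diagonal needs 166; the known cells sum to 147, so (1,4) = 19.
Row 1: 55 + 52 + 19 + ? = 166, so (1,3) = 40.
Row 3 must total 166; the given cells sum to 105, so (3,4) = 61.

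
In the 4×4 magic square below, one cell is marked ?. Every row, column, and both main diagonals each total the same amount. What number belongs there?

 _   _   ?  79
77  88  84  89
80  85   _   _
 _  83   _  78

Row 2 is complete and sums to 338; that is the magic constant.
From column 2, 338 − (88 + 85 + 83) gives (1,2) = 82.
The remaining cell in column 4 is (3,4) = 338 − 246 = 92.
Anti-diagonal must total 338; the given cells sum to 248, so (4,1) = 90.
Using row 3: 80 + 85 + 92 + ? → (3,3) = 338 − 257 = 81.
The remaining cell in row 4 is (4,3) = 338 − 251 = 87.
Using column 1: 77 + 80 + 90 + ? → (1,1) = 338 − 247 = 91.
Column 3 needs 338; the known cells sum to 252, so (1,3) = 86.

86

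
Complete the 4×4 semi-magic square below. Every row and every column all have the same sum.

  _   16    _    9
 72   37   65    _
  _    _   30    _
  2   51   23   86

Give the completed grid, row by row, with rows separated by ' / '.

Row 4 is already complete: 2 + 51 + 23 + 86 = 162, so that is the magic constant.
Row 2: 72 + 37 + 65 + ? = 162, so (2,4) = -12.
Using column 2: 16 + 37 + 51 + ? → (3,2) = 162 − 104 = 58.
Using column 3: 65 + 30 + 23 + ? → (1,3) = 162 − 118 = 44.
The remaining cell in column 4 is (3,4) = 162 − 83 = 79.
Using row 1: 16 + 44 + 9 + ? → (1,1) = 162 − 69 = 93.
Using row 3: 58 + 30 + 79 + ? → (3,1) = 162 − 167 = -5.

93 16 44 9 / 72 37 65 -12 / -5 58 30 79 / 2 51 23 86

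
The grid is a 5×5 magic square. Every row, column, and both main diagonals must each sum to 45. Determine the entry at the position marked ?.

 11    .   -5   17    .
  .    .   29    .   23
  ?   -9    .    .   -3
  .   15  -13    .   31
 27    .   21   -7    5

Using row 5: 27 + 21 + (-7) + 5 + ? → (5,2) = 45 − 46 = -1.
Column 3: -5 + 29 + (-13) + 21 + ? = 45, so (3,3) = 13.
From column 5, 45 − (23 + (-3) + 31 + 5) gives (1,5) = -11.
Using anti-diagonal: -11 + 13 + 15 + 27 + ? → (2,4) = 45 − 44 = 1.
From row 1, 45 − (11 + (-5) + 17 + (-11)) gives (1,2) = 33.
Column 2 must total 45; the given cells sum to 38, so (2,2) = 7.
Main diagonal must total 45; the given cells sum to 36, so (4,4) = 9.
Row 2 needs 45; the known cells sum to 60, so (2,1) = -15.
Row 4: 15 + (-13) + 9 + 31 + ? = 45, so (4,1) = 3.
Using column 1: 11 + (-15) + 3 + 27 + ? → (3,1) = 45 − 26 = 19.

19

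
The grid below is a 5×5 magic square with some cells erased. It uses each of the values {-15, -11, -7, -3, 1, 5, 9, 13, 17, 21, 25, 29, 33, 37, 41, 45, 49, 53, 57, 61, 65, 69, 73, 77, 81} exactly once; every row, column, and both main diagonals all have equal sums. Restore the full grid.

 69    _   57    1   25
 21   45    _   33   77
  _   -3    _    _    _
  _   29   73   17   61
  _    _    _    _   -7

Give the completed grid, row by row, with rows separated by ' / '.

69 13 57 1 25 / 21 45 -11 33 77 / 53 -3 41 65 9 / -15 29 73 17 61 / 37 81 5 49 -7

The 25 entries sum to 825, so each line sums to 825/5 = 165.
Row 1: 69 + 57 + 1 + 25 + ? = 165, so (1,2) = 13.
Using row 2: 21 + 45 + 33 + 77 + ? → (2,3) = 165 − 176 = -11.
Row 4: 29 + 73 + 17 + 61 + ? = 165, so (4,1) = -15.
From column 2, 165 − (13 + 45 + (-3) + 29) gives (5,2) = 81.
The remaining cell in column 5 is (3,5) = 165 − 156 = 9.
Main diagonal must total 165; the given cells sum to 124, so (3,3) = 41.
The remaining cell in anti-diagonal is (5,1) = 165 − 128 = 37.
The remaining cell in column 1 is (3,1) = 165 − 112 = 53.
The remaining cell in column 3 is (5,3) = 165 − 160 = 5.
Row 3 needs 165; the known cells sum to 100, so (3,4) = 65.
Row 5 must total 165; the given cells sum to 116, so (5,4) = 49.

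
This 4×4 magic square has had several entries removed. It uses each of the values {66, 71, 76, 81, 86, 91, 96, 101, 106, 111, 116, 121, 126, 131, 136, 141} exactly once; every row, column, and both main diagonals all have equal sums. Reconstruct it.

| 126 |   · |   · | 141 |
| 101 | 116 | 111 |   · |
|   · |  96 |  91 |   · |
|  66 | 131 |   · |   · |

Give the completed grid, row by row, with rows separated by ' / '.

The 16 entries sum to 1656, so each line sums to 1656/4 = 414.
The remaining cell in row 2 is (2,4) = 414 − 328 = 86.
Column 1 needs 414; the known cells sum to 293, so (3,1) = 121.
From column 2, 414 − (116 + 96 + 131) gives (1,2) = 71.
Main diagonal needs 414; the known cells sum to 333, so (4,4) = 81.
From row 1, 414 − (126 + 71 + 141) gives (1,3) = 76.
Using row 3: 121 + 96 + 91 + ? → (3,4) = 414 − 308 = 106.
Row 4 needs 414; the known cells sum to 278, so (4,3) = 136.

126 71 76 141 / 101 116 111 86 / 121 96 91 106 / 66 131 136 81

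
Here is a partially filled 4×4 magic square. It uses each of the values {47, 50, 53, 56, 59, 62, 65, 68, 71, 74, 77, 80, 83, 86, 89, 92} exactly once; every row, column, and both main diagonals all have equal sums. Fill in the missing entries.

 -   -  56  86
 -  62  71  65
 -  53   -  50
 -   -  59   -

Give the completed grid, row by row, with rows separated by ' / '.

47 89 56 86 / 80 62 71 65 / 83 53 92 50 / 68 74 59 77

The 16 entries sum to 1112, so each line sums to 1112/4 = 278.
Using row 2: 62 + 71 + 65 + ? → (2,1) = 278 − 198 = 80.
Using column 3: 56 + 71 + 59 + ? → (3,3) = 278 − 186 = 92.
Using column 4: 86 + 65 + 50 + ? → (4,4) = 278 − 201 = 77.
Main diagonal must total 278; the given cells sum to 231, so (1,1) = 47.
Anti-diagonal needs 278; the known cells sum to 210, so (4,1) = 68.
From row 1, 278 − (47 + 56 + 86) gives (1,2) = 89.
The remaining cell in row 3 is (3,1) = 278 − 195 = 83.
The remaining cell in row 4 is (4,2) = 278 − 204 = 74.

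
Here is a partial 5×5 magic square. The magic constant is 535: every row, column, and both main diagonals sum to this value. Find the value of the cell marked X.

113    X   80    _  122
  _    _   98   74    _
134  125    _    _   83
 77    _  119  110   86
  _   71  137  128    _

Row 4 must total 535; the given cells sum to 392, so (4,2) = 143.
Using column 3: 80 + 98 + 119 + 137 + ? → (3,3) = 535 − 434 = 101.
Using anti-diagonal: 122 + 74 + 101 + 143 + ? → (5,1) = 535 − 440 = 95.
Row 3: 134 + 125 + 101 + 83 + ? = 535, so (3,4) = 92.
Row 5: 95 + 71 + 137 + 128 + ? = 535, so (5,5) = 104.
Column 1: 113 + 134 + 77 + 95 + ? = 535, so (2,1) = 116.
Column 4 needs 535; the known cells sum to 404, so (1,4) = 131.
The remaining cell in column 5 is (2,5) = 535 − 395 = 140.
Main diagonal must total 535; the given cells sum to 428, so (2,2) = 107.
Row 1 needs 535; the known cells sum to 446, so (1,2) = 89.

89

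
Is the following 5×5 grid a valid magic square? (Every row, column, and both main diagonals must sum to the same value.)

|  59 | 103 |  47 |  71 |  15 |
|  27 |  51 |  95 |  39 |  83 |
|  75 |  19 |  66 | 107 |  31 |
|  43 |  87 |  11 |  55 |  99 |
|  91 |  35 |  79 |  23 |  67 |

No — row 4 sums to 295 but row 3 sums to 298.

Row 1: 59 + 103 + 47 + 71 + 15 = 295.
Row 2: 27 + 51 + 95 + 39 + 83 = 295.
Row 3: 75 + 19 + 66 + 107 + 31 = 298.
Row 4: 43 + 87 + 11 + 55 + 99 = 295.
Row 5: 91 + 35 + 79 + 23 + 67 = 295.
Column 1: 59 + 27 + 75 + 43 + 91 = 295.
Column 2: 103 + 51 + 19 + 87 + 35 = 295.
Column 3: 47 + 95 + 66 + 11 + 79 = 298.
Column 4: 71 + 39 + 107 + 55 + 23 = 295.
Column 5: 15 + 83 + 31 + 99 + 67 = 295.
Main diagonal: 59 + 51 + 66 + 55 + 67 = 298.
Anti-diagonal: 15 + 39 + 66 + 87 + 91 = 298.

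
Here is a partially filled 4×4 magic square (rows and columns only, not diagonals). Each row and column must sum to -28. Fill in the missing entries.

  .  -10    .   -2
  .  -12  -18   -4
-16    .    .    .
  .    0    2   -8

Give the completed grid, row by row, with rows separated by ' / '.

The remaining cell in row 2 is (2,1) = -28 − (-34) = 6.
Row 4 needs -28; the known cells sum to -6, so (4,1) = -22.
Using column 1: 6 + (-16) + (-22) + ? → (1,1) = -28 − (-32) = 4.
Using column 2: -10 + (-12) + 0 + ? → (3,2) = -28 − (-22) = -6.
From column 4, -28 − (-2 + (-4) + (-8)) gives (3,4) = -14.
Using row 1: 4 + (-10) + (-2) + ? → (1,3) = -28 − (-8) = -20.
Row 3 needs -28; the known cells sum to -36, so (3,3) = 8.

4 -10 -20 -2 / 6 -12 -18 -4 / -16 -6 8 -14 / -22 0 2 -8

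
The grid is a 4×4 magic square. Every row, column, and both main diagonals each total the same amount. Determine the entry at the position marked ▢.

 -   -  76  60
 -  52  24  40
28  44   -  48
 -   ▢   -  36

Column 4 is complete and sums to 184; that is the magic constant.
Row 2 needs 184; the known cells sum to 116, so (2,1) = 68.
Row 3: 28 + 44 + 48 + ? = 184, so (3,3) = 64.
Column 3: 76 + 24 + 64 + ? = 184, so (4,3) = 20.
From main diagonal, 184 − (52 + 64 + 36) gives (1,1) = 32.
Anti-diagonal: 60 + 24 + 44 + ? = 184, so (4,1) = 56.
The remaining cell in row 1 is (1,2) = 184 − 168 = 16.
From row 4, 184 − (56 + 20 + 36) gives (4,2) = 72.

72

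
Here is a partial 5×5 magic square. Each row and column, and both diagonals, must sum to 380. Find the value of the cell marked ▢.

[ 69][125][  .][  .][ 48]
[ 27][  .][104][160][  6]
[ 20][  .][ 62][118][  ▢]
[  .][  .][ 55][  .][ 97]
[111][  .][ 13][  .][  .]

Row 2 needs 380; the known cells sum to 297, so (2,2) = 83.
Column 1 needs 380; the known cells sum to 227, so (4,1) = 153.
Column 3 must total 380; the given cells sum to 234, so (1,3) = 146.
Using anti-diagonal: 48 + 160 + 62 + 111 + ? → (4,2) = 380 − 381 = -1.
Using row 1: 69 + 125 + 146 + 48 + ? → (1,4) = 380 − 388 = -8.
Row 4 needs 380; the known cells sum to 304, so (4,4) = 76.
From column 4, 380 − (-8 + 160 + 118 + 76) gives (5,4) = 34.
From main diagonal, 380 − (69 + 83 + 62 + 76) gives (5,5) = 90.
Row 5 must total 380; the given cells sum to 248, so (5,2) = 132.
From column 2, 380 − (125 + 83 + (-1) + 132) gives (3,2) = 41.
From column 5, 380 − (48 + 6 + 97 + 90) gives (3,5) = 139.

139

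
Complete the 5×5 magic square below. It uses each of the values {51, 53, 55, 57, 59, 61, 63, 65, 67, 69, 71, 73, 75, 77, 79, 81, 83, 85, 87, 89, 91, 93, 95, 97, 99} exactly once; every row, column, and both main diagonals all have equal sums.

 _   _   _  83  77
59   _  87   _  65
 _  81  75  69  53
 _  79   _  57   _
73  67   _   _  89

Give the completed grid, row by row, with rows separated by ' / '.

61 55 99 83 77 / 59 93 87 71 65 / 97 81 75 69 53 / 85 79 63 57 91 / 73 67 51 95 89

The 25 entries sum to 1875, so each line sums to 1875/5 = 375.
Row 3: 81 + 75 + 69 + 53 + ? = 375, so (3,1) = 97.
The remaining cell in column 5 is (4,5) = 375 − 284 = 91.
Anti-diagonal must total 375; the given cells sum to 304, so (2,4) = 71.
The remaining cell in row 2 is (2,2) = 375 − 282 = 93.
From column 2, 375 − (93 + 81 + 79 + 67) gives (1,2) = 55.
Column 4 must total 375; the given cells sum to 280, so (5,4) = 95.
Main diagonal must total 375; the given cells sum to 314, so (1,1) = 61.
Row 1: 61 + 55 + 83 + 77 + ? = 375, so (1,3) = 99.
The remaining cell in row 5 is (5,3) = 375 − 324 = 51.
From column 1, 375 − (61 + 59 + 97 + 73) gives (4,1) = 85.
Using column 3: 99 + 87 + 75 + 51 + ? → (4,3) = 375 − 312 = 63.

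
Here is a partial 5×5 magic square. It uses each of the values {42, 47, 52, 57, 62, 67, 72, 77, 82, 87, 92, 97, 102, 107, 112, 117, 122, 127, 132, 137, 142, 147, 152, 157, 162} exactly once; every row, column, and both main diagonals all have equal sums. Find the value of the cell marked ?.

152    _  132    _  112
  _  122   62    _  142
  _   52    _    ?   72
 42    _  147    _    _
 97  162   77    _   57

157

The 25 entries sum to 2550, so each line sums to 2550/5 = 510.
Row 5: 97 + 162 + 77 + 57 + ? = 510, so (5,4) = 117.
Using column 3: 132 + 62 + 147 + 77 + ? → (3,3) = 510 − 418 = 92.
Column 5 must total 510; the given cells sum to 383, so (4,5) = 127.
The remaining cell in main diagonal is (4,4) = 510 − 423 = 87.
Row 4 must total 510; the given cells sum to 403, so (4,2) = 107.
Column 2 needs 510; the known cells sum to 443, so (1,2) = 67.
Anti-diagonal must total 510; the given cells sum to 408, so (2,4) = 102.
The remaining cell in row 1 is (1,4) = 510 − 463 = 47.
Row 2: 122 + 62 + 102 + 142 + ? = 510, so (2,1) = 82.
The remaining cell in column 1 is (3,1) = 510 − 373 = 137.
Column 4 must total 510; the given cells sum to 353, so (3,4) = 157.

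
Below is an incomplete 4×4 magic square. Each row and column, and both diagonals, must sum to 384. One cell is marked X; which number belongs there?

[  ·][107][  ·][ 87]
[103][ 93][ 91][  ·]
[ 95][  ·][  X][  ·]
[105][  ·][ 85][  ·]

Using row 2: 103 + 93 + 91 + ? → (2,4) = 384 − 287 = 97.
Using column 1: 103 + 95 + 105 + ? → (1,1) = 384 − 303 = 81.
Anti-diagonal must total 384; the given cells sum to 283, so (3,2) = 101.
Using row 1: 81 + 107 + 87 + ? → (1,3) = 384 − 275 = 109.
Column 2: 107 + 93 + 101 + ? = 384, so (4,2) = 83.
Using column 3: 109 + 91 + 85 + ? → (3,3) = 384 − 285 = 99.

99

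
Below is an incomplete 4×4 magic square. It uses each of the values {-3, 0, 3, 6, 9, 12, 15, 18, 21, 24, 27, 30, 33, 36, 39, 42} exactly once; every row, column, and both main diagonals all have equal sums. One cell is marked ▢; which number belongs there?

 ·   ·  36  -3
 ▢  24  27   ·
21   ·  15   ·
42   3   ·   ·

The 16 entries sum to 312, so each line sums to 312/4 = 78.
Using column 3: 36 + 27 + 15 + ? → (4,3) = 78 − 78 = 0.
Anti-diagonal: -3 + 27 + 42 + ? = 78, so (3,2) = 12.
Row 3 must total 78; the given cells sum to 48, so (3,4) = 30.
Row 4: 42 + 3 + 0 + ? = 78, so (4,4) = 33.
Column 2 needs 78; the known cells sum to 39, so (1,2) = 39.
Column 4: -3 + 30 + 33 + ? = 78, so (2,4) = 18.
Main diagonal: 24 + 15 + 33 + ? = 78, so (1,1) = 6.
Using row 2: 24 + 27 + 18 + ? → (2,1) = 78 − 69 = 9.

9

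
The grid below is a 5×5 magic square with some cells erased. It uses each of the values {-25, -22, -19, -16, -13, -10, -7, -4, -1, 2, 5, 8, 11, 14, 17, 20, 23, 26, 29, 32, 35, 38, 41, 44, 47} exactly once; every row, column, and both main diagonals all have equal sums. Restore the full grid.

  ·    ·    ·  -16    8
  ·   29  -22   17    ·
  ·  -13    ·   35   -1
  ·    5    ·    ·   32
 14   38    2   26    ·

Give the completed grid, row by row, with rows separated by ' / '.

The 25 entries sum to 275, so each line sums to 275/5 = 55.
The remaining cell in row 5 is (5,5) = 55 − 80 = -25.
Column 2 must total 55; the given cells sum to 59, so (1,2) = -4.
Using column 4: -16 + 17 + 35 + 26 + ? → (4,4) = 55 − 62 = -7.
From column 5, 55 − (8 + (-1) + 32 + (-25)) gives (2,5) = 41.
Using anti-diagonal: 8 + 17 + 5 + 14 + ? → (3,3) = 55 − 44 = 11.
Row 2 must total 55; the given cells sum to 65, so (2,1) = -10.
Row 3 must total 55; the given cells sum to 32, so (3,1) = 23.
Main diagonal needs 55; the known cells sum to 8, so (1,1) = 47.
Row 1: 47 + (-4) + (-16) + 8 + ? = 55, so (1,3) = 20.
Column 1 must total 55; the given cells sum to 74, so (4,1) = -19.
Using column 3: 20 + (-22) + 11 + 2 + ? → (4,3) = 55 − 11 = 44.

47 -4 20 -16 8 / -10 29 -22 17 41 / 23 -13 11 35 -1 / -19 5 44 -7 32 / 14 38 2 26 -25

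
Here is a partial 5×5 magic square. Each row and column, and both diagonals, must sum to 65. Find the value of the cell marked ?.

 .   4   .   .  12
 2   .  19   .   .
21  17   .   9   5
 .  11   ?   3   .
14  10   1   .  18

Row 3 needs 65; the known cells sum to 52, so (3,3) = 13.
From row 5, 65 − (14 + 10 + 1 + 18) gives (5,4) = 22.
The remaining cell in column 2 is (2,2) = 65 − 42 = 23.
Main diagonal must total 65; the given cells sum to 57, so (1,1) = 8.
Using anti-diagonal: 12 + 13 + 11 + 14 + ? → (2,4) = 65 − 50 = 15.
Row 2: 2 + 23 + 19 + 15 + ? = 65, so (2,5) = 6.
Using column 1: 8 + 2 + 21 + 14 + ? → (4,1) = 65 − 45 = 20.
Using column 4: 15 + 9 + 3 + 22 + ? → (1,4) = 65 − 49 = 16.
The remaining cell in column 5 is (4,5) = 65 − 41 = 24.
From row 1, 65 − (8 + 4 + 16 + 12) gives (1,3) = 25.
Row 4 must total 65; the given cells sum to 58, so (4,3) = 7.

7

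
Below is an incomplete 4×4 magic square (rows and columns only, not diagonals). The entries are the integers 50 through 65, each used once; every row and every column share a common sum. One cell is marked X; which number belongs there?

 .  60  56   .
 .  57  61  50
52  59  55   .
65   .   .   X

53

The entries are 50 through 65, which sum to 920, so each line sums to 920/4 = 230.
Row 2 needs 230; the known cells sum to 168, so (2,1) = 62.
From row 3, 230 − (52 + 59 + 55) gives (3,4) = 64.
The remaining cell in column 1 is (1,1) = 230 − 179 = 51.
Column 2 must total 230; the given cells sum to 176, so (4,2) = 54.
The remaining cell in column 3 is (4,3) = 230 − 172 = 58.
Row 1 must total 230; the given cells sum to 167, so (1,4) = 63.
Row 4 needs 230; the known cells sum to 177, so (4,4) = 53.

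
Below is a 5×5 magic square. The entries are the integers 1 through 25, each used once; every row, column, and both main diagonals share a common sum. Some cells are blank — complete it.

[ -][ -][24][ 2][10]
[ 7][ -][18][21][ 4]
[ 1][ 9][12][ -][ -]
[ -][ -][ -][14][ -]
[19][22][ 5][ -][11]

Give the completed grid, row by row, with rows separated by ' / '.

The entries are 1 through 25, which sum to 325, so each line sums to 325/5 = 65.
From row 2, 65 − (7 + 18 + 21 + 4) gives (2,2) = 15.
Row 5 needs 65; the known cells sum to 57, so (5,4) = 8.
Column 3: 24 + 18 + 12 + 5 + ? = 65, so (4,3) = 6.
The remaining cell in column 4 is (3,4) = 65 − 45 = 20.
Using main diagonal: 15 + 12 + 14 + 11 + ? → (1,1) = 65 − 52 = 13.
Anti-diagonal: 10 + 21 + 12 + 19 + ? = 65, so (4,2) = 3.
From row 1, 65 − (13 + 24 + 2 + 10) gives (1,2) = 16.
From row 3, 65 − (1 + 9 + 12 + 20) gives (3,5) = 23.
Column 1 must total 65; the given cells sum to 40, so (4,1) = 25.
The remaining cell in column 5 is (4,5) = 65 − 48 = 17.

13 16 24 2 10 / 7 15 18 21 4 / 1 9 12 20 23 / 25 3 6 14 17 / 19 22 5 8 11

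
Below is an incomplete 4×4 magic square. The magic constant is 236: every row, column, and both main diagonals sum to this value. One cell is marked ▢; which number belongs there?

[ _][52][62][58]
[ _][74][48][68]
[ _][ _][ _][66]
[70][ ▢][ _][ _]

50

The remaining cell in row 1 is (1,1) = 236 − 172 = 64.
Row 2 needs 236; the known cells sum to 190, so (2,1) = 46.
Column 1: 64 + 46 + 70 + ? = 236, so (3,1) = 56.
Column 4 must total 236; the given cells sum to 192, so (4,4) = 44.
The remaining cell in main diagonal is (3,3) = 236 − 182 = 54.
Using anti-diagonal: 58 + 48 + 70 + ? → (3,2) = 236 − 176 = 60.
Column 2: 52 + 74 + 60 + ? = 236, so (4,2) = 50.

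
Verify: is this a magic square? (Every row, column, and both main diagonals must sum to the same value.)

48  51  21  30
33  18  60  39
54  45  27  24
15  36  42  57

Row 1: 48 + 51 + 21 + 30 = 150.
Row 2: 33 + 18 + 60 + 39 = 150.
Row 3: 54 + 45 + 27 + 24 = 150.
Row 4: 15 + 36 + 42 + 57 = 150.
Column 1: 48 + 33 + 54 + 15 = 150.
Column 2: 51 + 18 + 45 + 36 = 150.
Column 3: 21 + 60 + 27 + 42 = 150.
Column 4: 30 + 39 + 24 + 57 = 150.
Main diagonal: 48 + 18 + 27 + 57 = 150.
Anti-diagonal: 30 + 60 + 45 + 15 = 150.
All lines sum to 150.

Yes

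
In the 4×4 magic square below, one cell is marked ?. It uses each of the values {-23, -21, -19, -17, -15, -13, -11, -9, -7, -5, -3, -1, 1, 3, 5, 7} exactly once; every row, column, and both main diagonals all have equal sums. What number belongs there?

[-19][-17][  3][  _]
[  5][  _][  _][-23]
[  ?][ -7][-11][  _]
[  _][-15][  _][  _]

The 16 entries sum to -128, so each line sums to -128/4 = -32.
Using row 1: -19 + (-17) + 3 + ? → (1,4) = -32 − (-33) = 1.
Column 2: -17 + (-7) + (-15) + ? = -32, so (2,2) = 7.
The remaining cell in main diagonal is (4,4) = -32 − (-23) = -9.
The remaining cell in row 2 is (2,3) = -32 − (-11) = -21.
From column 3, -32 − (3 + (-21) + (-11)) gives (4,3) = -3.
Column 4: 1 + (-23) + (-9) + ? = -32, so (3,4) = -1.
Anti-diagonal needs -32; the known cells sum to -27, so (4,1) = -5.
The remaining cell in row 3 is (3,1) = -32 − (-19) = -13.

-13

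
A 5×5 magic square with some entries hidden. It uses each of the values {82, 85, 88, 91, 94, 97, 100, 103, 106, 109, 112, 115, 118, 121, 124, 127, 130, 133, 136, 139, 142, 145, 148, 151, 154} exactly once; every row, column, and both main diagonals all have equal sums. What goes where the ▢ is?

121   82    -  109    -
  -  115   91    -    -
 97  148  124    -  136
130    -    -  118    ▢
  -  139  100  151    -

The 25 entries sum to 2950, so each line sums to 2950/5 = 590.
Row 3 needs 590; the known cells sum to 505, so (3,4) = 85.
Column 2 needs 590; the known cells sum to 484, so (4,2) = 106.
Column 4: 109 + 85 + 118 + 151 + ? = 590, so (2,4) = 127.
From main diagonal, 590 − (121 + 115 + 124 + 118) gives (5,5) = 112.
The remaining cell in row 5 is (5,1) = 590 − 502 = 88.
From column 1, 590 − (121 + 97 + 130 + 88) gives (2,1) = 154.
Using anti-diagonal: 127 + 124 + 106 + 88 + ? → (1,5) = 590 − 445 = 145.
Row 1: 121 + 82 + 109 + 145 + ? = 590, so (1,3) = 133.
Row 2 needs 590; the known cells sum to 487, so (2,5) = 103.
Column 3 needs 590; the known cells sum to 448, so (4,3) = 142.
Column 5: 145 + 103 + 136 + 112 + ? = 590, so (4,5) = 94.

94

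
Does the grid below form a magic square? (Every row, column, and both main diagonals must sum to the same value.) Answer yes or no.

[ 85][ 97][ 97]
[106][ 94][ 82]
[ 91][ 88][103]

Row 1: 85 + 97 + 97 = 279.
Row 2: 106 + 94 + 82 = 282.
Row 3: 91 + 88 + 103 = 282.
Column 1: 85 + 106 + 91 = 282.
Column 2: 97 + 94 + 88 = 279.
Column 3: 97 + 82 + 103 = 282.
Main diagonal: 85 + 94 + 103 = 282.
Anti-diagonal: 97 + 94 + 91 = 282.

No — main diagonal sums to 282 but column 2 sums to 279.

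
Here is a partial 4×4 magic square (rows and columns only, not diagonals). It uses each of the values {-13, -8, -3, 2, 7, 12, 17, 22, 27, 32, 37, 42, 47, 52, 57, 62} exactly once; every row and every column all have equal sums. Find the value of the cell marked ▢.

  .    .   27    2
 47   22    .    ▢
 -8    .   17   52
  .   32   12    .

-13

The 16 entries sum to 392, so each line sums to 392/4 = 98.
Row 3 needs 98; the known cells sum to 61, so (3,2) = 37.
The remaining cell in column 2 is (1,2) = 98 − 91 = 7.
Column 3 must total 98; the given cells sum to 56, so (2,3) = 42.
Row 1: 7 + 27 + 2 + ? = 98, so (1,1) = 62.
Row 2 must total 98; the given cells sum to 111, so (2,4) = -13.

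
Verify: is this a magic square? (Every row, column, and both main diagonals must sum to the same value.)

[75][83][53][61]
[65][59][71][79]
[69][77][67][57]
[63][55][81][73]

Row 1: 75 + 83 + 53 + 61 = 272.
Row 2: 65 + 59 + 71 + 79 = 274.
Row 3: 69 + 77 + 67 + 57 = 270.
Row 4: 63 + 55 + 81 + 73 = 272.
Column 1: 75 + 65 + 69 + 63 = 272.
Column 2: 83 + 59 + 77 + 55 = 274.
Column 3: 53 + 71 + 67 + 81 = 272.
Column 4: 61 + 79 + 57 + 73 = 270.
Main diagonal: 75 + 59 + 67 + 73 = 274.
Anti-diagonal: 61 + 71 + 77 + 63 = 272.

No — row 4 sums to 272 but row 3 sums to 270.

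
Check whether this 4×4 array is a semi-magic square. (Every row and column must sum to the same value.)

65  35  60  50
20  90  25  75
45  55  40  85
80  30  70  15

Row 1: 65 + 35 + 60 + 50 = 210.
Row 2: 20 + 90 + 25 + 75 = 210.
Row 3: 45 + 55 + 40 + 85 = 225.
Row 4: 80 + 30 + 70 + 15 = 195.
Column 1: 65 + 20 + 45 + 80 = 210.
Column 2: 35 + 90 + 55 + 30 = 210.
Column 3: 60 + 25 + 40 + 70 = 195.
Column 4: 50 + 75 + 85 + 15 = 225.

No — column 3 sums to 195 but row 1 sums to 210.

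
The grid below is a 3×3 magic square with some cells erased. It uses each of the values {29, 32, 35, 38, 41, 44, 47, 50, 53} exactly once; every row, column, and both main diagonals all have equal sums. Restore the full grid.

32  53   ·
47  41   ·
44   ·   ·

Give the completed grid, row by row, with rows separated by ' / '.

The 9 entries sum to 369, so each line sums to 369/3 = 123.
The remaining cell in row 1 is (1,3) = 123 − 85 = 38.
Using row 2: 47 + 41 + ? → (2,3) = 123 − 88 = 35.
Using column 2: 53 + 41 + ? → (3,2) = 123 − 94 = 29.
From column 3, 123 − (38 + 35) gives (3,3) = 50.

32 53 38 / 47 41 35 / 44 29 50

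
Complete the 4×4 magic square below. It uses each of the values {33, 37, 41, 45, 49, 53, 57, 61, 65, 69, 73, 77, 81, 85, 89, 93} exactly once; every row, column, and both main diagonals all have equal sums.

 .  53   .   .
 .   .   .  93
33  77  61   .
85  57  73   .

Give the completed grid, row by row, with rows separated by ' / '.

The 16 entries sum to 1008, so each line sums to 1008/4 = 252.
Using row 3: 33 + 77 + 61 + ? → (3,4) = 252 − 171 = 81.
From row 4, 252 − (85 + 57 + 73) gives (4,4) = 37.
Using column 2: 53 + 77 + 57 + ? → (2,2) = 252 − 187 = 65.
From column 4, 252 − (93 + 81 + 37) gives (1,4) = 41.
From main diagonal, 252 − (65 + 61 + 37) gives (1,1) = 89.
From anti-diagonal, 252 − (41 + 77 + 85) gives (2,3) = 49.
Using row 1: 89 + 53 + 41 + ? → (1,3) = 252 − 183 = 69.
Row 2 must total 252; the given cells sum to 207, so (2,1) = 45.

89 53 69 41 / 45 65 49 93 / 33 77 61 81 / 85 57 73 37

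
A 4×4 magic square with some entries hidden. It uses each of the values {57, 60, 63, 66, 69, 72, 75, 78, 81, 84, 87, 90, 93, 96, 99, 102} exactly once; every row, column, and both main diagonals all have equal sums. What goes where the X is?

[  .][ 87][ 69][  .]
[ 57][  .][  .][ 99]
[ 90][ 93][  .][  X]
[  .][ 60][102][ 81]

The 16 entries sum to 1272, so each line sums to 1272/4 = 318.
Row 4: 60 + 102 + 81 + ? = 318, so (4,1) = 75.
From column 1, 318 − (57 + 90 + 75) gives (1,1) = 96.
From column 2, 318 − (87 + 93 + 60) gives (2,2) = 78.
Main diagonal: 96 + 78 + 81 + ? = 318, so (3,3) = 63.
Row 1 must total 318; the given cells sum to 252, so (1,4) = 66.
Row 2 must total 318; the given cells sum to 234, so (2,3) = 84.
From row 3, 318 − (90 + 93 + 63) gives (3,4) = 72.

72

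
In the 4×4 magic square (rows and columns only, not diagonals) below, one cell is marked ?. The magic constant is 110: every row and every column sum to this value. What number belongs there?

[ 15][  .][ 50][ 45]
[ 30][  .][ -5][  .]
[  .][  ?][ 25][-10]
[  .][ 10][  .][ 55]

Row 1 must total 110; the given cells sum to 110, so (1,2) = 0.
The remaining cell in column 3 is (4,3) = 110 − 70 = 40.
Column 4: 45 + (-10) + 55 + ? = 110, so (2,4) = 20.
The remaining cell in row 2 is (2,2) = 110 − 45 = 65.
Row 4 needs 110; the known cells sum to 105, so (4,1) = 5.
Column 1 needs 110; the known cells sum to 50, so (3,1) = 60.
Using column 2: 0 + 65 + 10 + ? → (3,2) = 110 − 75 = 35.

35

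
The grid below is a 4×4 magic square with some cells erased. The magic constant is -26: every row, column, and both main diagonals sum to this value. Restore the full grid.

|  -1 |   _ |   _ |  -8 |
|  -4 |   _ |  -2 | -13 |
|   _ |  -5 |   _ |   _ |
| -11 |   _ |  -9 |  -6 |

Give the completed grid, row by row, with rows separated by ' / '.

-1 -14 -3 -8 / -4 -7 -2 -13 / -10 -5 -12 1 / -11 0 -9 -6

Row 2: -4 + (-2) + (-13) + ? = -26, so (2,2) = -7.
Using row 4: -11 + (-9) + (-6) + ? → (4,2) = -26 − (-26) = 0.
Column 1 needs -26; the known cells sum to -16, so (3,1) = -10.
Column 2 needs -26; the known cells sum to -12, so (1,2) = -14.
Column 4: -8 + (-13) + (-6) + ? = -26, so (3,4) = 1.
Main diagonal needs -26; the known cells sum to -14, so (3,3) = -12.
Row 1: -1 + (-14) + (-8) + ? = -26, so (1,3) = -3.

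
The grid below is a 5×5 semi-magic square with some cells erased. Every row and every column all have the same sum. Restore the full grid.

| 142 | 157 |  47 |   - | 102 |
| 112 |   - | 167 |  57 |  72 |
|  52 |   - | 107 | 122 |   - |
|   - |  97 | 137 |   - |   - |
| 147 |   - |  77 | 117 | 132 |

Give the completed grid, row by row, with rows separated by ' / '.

142 157 47 87 102 / 112 127 167 57 72 / 52 92 107 122 162 / 82 97 137 152 67 / 147 62 77 117 132

Column 3 is already complete: 47 + 167 + 107 + 137 + 77 = 535, so that is the magic constant.
The remaining cell in row 1 is (1,4) = 535 − 448 = 87.
Row 2: 112 + 167 + 57 + 72 + ? = 535, so (2,2) = 127.
Row 5: 147 + 77 + 117 + 132 + ? = 535, so (5,2) = 62.
Column 1: 142 + 112 + 52 + 147 + ? = 535, so (4,1) = 82.
Column 2 must total 535; the given cells sum to 443, so (3,2) = 92.
Column 4 must total 535; the given cells sum to 383, so (4,4) = 152.
From row 3, 535 − (52 + 92 + 107 + 122) gives (3,5) = 162.
Row 4: 82 + 97 + 137 + 152 + ? = 535, so (4,5) = 67.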